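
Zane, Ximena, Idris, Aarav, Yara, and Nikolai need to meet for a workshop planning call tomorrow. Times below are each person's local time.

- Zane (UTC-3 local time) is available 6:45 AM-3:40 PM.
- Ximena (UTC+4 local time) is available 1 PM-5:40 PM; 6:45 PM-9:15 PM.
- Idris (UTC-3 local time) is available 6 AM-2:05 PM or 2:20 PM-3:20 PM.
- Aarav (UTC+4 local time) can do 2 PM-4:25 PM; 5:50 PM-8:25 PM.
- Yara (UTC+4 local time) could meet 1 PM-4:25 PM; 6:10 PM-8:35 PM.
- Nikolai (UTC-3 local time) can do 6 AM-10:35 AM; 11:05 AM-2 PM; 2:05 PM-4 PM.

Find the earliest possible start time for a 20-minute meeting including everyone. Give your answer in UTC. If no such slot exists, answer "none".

Zane in UTC: 09:45-18:40 (add 3h to convert from UTC-3).
Ximena in UTC: 09:00-13:40, 14:45-17:15 (subtract 4h to convert from UTC+4).
Idris in UTC: 09:00-17:05, 17:20-18:20 (add 3h to convert from UTC-3).
Aarav in UTC: 10:00-12:25, 13:50-16:25 (subtract 4h to convert from UTC+4).
Yara in UTC: 09:00-12:25, 14:10-16:35 (subtract 4h to convert from UTC+4).
Nikolai in UTC: 09:00-13:35, 14:05-17:00, 17:05-19:00 (add 3h to convert from UTC-3).
Zane ∩ Ximena: 09:45-13:40, 14:45-17:15.
Zane ∩ Ximena ∩ Idris: 09:45-13:40, 14:45-17:05.
Zane ∩ Ximena ∩ Idris ∩ Aarav: 10:00-12:25, 14:45-16:25.
Zane ∩ Ximena ∩ Idris ∩ Aarav ∩ Yara: 10:00-12:25, 14:45-16:25.
Zane ∩ Ximena ∩ Idris ∩ Aarav ∩ Yara ∩ Nikolai: 10:00-12:25, 14:45-16:25.
The first common window of at least 20 minutes is 10:00-12:25, so the earliest start is 10:00.

10:00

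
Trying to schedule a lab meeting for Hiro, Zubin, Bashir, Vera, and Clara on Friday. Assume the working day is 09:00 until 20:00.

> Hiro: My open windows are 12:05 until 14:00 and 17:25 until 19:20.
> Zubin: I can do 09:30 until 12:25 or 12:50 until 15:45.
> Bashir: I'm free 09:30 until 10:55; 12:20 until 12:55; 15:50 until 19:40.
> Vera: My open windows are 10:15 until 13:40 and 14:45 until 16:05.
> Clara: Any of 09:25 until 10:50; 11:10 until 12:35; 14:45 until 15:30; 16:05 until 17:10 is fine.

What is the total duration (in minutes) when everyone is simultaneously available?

Hiro ∩ Zubin: 12:05-12:25, 12:50-14:00.
Hiro ∩ Zubin ∩ Bashir: 12:20-12:25, 12:50-12:55.
Hiro ∩ Zubin ∩ Bashir ∩ Vera: 12:20-12:25, 12:50-12:55.
Hiro ∩ Zubin ∩ Bashir ∩ Vera ∩ Clara: 12:20-12:25.
So the common availability across everyone is 12:20-12:25.
That's a single block of 5 minutes.

5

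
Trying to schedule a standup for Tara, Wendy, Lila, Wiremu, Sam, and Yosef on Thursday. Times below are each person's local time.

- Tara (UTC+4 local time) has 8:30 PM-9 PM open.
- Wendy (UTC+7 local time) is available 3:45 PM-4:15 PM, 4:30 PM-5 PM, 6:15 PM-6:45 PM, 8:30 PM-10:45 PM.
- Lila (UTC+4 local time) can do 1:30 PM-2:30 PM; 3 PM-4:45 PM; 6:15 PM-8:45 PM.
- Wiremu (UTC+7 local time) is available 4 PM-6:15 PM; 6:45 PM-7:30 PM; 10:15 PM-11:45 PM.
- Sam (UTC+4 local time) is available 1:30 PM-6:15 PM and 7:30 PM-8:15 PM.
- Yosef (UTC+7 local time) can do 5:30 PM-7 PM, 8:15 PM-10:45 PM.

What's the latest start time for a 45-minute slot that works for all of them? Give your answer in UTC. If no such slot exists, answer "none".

Tara in UTC: 16:30-17:00 (subtract 4h to convert from UTC+4).
Wendy in UTC: 08:45-09:15, 09:30-10:00, 11:15-11:45, 13:30-15:45 (subtract 7h to convert from UTC+7).
Lila in UTC: 09:30-10:30, 11:00-12:45, 14:15-16:45 (subtract 4h to convert from UTC+4).
Wiremu in UTC: 09:00-11:15, 11:45-12:30, 15:15-16:45 (subtract 7h to convert from UTC+7).
Sam in UTC: 09:30-14:15, 15:30-16:15 (subtract 4h to convert from UTC+4).
Yosef in UTC: 10:30-12:00, 13:15-15:45 (subtract 7h to convert from UTC+7).
Tara ∩ Wendy: ∅.
Tara ∩ Wendy ∩ Lila: ∅.
Tara ∩ Wendy ∩ Lila ∩ Wiremu: ∅.
Tara ∩ Wendy ∩ Lila ∩ Wiremu ∩ Sam: ∅.
Tara ∩ Wendy ∩ Lila ∩ Wiremu ∩ Sam ∩ Yosef: ∅.
There is no time when everyone is free.
No common window is at least 45 minutes long.

none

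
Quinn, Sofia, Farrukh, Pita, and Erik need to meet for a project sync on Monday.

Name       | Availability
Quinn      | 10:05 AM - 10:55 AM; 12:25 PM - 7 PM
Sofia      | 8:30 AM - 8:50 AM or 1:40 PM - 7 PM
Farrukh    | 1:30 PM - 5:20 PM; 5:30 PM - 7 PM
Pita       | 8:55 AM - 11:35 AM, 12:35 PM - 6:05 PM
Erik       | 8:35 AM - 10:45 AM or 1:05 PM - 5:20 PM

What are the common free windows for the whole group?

13:40-17:20

Quinn ∩ Sofia: 13:40-19:00.
Quinn ∩ Sofia ∩ Farrukh: 13:40-17:20, 17:30-19:00.
Quinn ∩ Sofia ∩ Farrukh ∩ Pita: 13:40-17:20, 17:30-18:05.
Quinn ∩ Sofia ∩ Farrukh ∩ Pita ∩ Erik: 13:40-17:20.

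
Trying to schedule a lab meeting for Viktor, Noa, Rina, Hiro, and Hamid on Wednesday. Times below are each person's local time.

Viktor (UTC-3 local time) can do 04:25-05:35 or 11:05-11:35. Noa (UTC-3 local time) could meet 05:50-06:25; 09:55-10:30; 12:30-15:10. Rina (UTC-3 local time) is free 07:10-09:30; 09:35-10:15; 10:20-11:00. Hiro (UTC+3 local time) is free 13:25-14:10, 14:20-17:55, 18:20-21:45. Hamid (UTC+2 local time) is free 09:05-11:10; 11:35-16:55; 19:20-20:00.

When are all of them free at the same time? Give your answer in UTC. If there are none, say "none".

Viktor in UTC: 07:25-08:35, 14:05-14:35 (add 3h to convert from UTC-3).
Noa in UTC: 08:50-09:25, 12:55-13:30, 15:30-18:10 (add 3h to convert from UTC-3).
Rina in UTC: 10:10-12:30, 12:35-13:15, 13:20-14:00 (add 3h to convert from UTC-3).
Hiro in UTC: 10:25-11:10, 11:20-14:55, 15:20-18:45 (subtract 3h to convert from UTC+3).
Hamid in UTC: 07:05-09:10, 09:35-14:55, 17:20-18:00 (subtract 2h to convert from UTC+2).
Viktor ∩ Noa: ∅.
Viktor ∩ Noa ∩ Rina: ∅.
Viktor ∩ Noa ∩ Rina ∩ Hiro: ∅.
Viktor ∩ Noa ∩ Rina ∩ Hiro ∩ Hamid: ∅.
There is no time when everyone is free.

none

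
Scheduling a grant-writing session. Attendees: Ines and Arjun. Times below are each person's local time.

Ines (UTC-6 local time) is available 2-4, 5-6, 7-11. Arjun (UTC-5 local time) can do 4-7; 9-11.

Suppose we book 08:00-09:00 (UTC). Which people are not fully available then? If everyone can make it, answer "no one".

Ines in UTC: 08:00-10:00, 11:00-12:00, 13:00-17:00 (add 6h to convert from UTC-6).
Arjun in UTC: 09:00-12:00, 14:00-16:00 (add 5h to convert from UTC-5).
Ines: free for 08:00-09:00. Arjun: not fully free for 08:00-09:00.

Arjun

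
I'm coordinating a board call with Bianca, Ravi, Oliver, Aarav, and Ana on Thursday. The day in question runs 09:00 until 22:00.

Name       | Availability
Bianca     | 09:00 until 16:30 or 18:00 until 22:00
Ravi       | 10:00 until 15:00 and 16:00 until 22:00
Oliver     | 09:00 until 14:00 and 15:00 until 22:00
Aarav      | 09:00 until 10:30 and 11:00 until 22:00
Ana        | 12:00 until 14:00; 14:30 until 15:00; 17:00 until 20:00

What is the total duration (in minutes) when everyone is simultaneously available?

240

Bianca ∩ Ravi: 10:00-15:00, 16:00-16:30, 18:00-22:00.
Bianca ∩ Ravi ∩ Oliver: 10:00-14:00, 16:00-16:30, 18:00-22:00.
Bianca ∩ Ravi ∩ Oliver ∩ Aarav: 10:00-10:30, 11:00-14:00, 16:00-16:30, 18:00-22:00.
Bianca ∩ Ravi ∩ Oliver ∩ Aarav ∩ Ana: 12:00-14:00, 18:00-20:00.
So the common availability across everyone is 12:00-14:00, 18:00-20:00.
Summing the common windows: 120 + 120 = 240 minutes.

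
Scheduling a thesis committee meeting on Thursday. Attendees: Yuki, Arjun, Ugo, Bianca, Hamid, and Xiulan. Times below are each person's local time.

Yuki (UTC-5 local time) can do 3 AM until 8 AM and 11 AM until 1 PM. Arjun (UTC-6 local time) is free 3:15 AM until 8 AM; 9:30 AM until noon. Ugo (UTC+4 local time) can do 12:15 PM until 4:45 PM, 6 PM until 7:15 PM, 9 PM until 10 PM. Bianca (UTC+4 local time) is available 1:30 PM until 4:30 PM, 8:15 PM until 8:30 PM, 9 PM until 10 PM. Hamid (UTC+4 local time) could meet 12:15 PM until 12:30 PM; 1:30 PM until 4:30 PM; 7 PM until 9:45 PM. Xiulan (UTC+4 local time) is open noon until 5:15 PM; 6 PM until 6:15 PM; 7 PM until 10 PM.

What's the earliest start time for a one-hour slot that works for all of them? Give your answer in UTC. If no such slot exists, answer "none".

09:30

Yuki in UTC: 08:00-13:00, 16:00-18:00 (add 5h to convert from UTC-5).
Arjun in UTC: 09:15-14:00, 15:30-18:00 (add 6h to convert from UTC-6).
Ugo in UTC: 08:15-12:45, 14:00-15:15, 17:00-18:00 (subtract 4h to convert from UTC+4).
Bianca in UTC: 09:30-12:30, 16:15-16:30, 17:00-18:00 (subtract 4h to convert from UTC+4).
Hamid in UTC: 08:15-08:30, 09:30-12:30, 15:00-17:45 (subtract 4h to convert from UTC+4).
Xiulan in UTC: 08:00-13:15, 14:00-14:15, 15:00-18:00 (subtract 4h to convert from UTC+4).
Yuki ∩ Arjun: 09:15-13:00, 16:00-18:00.
Yuki ∩ Arjun ∩ Ugo: 09:15-12:45, 17:00-18:00.
Yuki ∩ Arjun ∩ Ugo ∩ Bianca: 09:30-12:30, 17:00-18:00.
Yuki ∩ Arjun ∩ Ugo ∩ Bianca ∩ Hamid: 09:30-12:30, 17:00-17:45.
Yuki ∩ Arjun ∩ Ugo ∩ Bianca ∩ Hamid ∩ Xiulan: 09:30-12:30, 17:00-17:45.
The first common window of at least 60 minutes is 09:30-12:30, so the earliest start is 09:30.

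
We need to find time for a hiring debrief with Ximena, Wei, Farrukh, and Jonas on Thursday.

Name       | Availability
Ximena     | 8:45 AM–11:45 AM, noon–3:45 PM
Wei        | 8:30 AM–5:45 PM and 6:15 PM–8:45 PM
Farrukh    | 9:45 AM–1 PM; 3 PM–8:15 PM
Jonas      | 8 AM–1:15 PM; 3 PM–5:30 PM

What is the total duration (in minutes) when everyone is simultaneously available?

225

Ximena ∩ Wei: 08:45-11:45, 12:00-15:45.
Ximena ∩ Wei ∩ Farrukh: 09:45-11:45, 12:00-13:00, 15:00-15:45.
Ximena ∩ Wei ∩ Farrukh ∩ Jonas: 09:45-11:45, 12:00-13:00, 15:00-15:45.
Summing the common windows: 120 + 60 + 45 = 225 minutes.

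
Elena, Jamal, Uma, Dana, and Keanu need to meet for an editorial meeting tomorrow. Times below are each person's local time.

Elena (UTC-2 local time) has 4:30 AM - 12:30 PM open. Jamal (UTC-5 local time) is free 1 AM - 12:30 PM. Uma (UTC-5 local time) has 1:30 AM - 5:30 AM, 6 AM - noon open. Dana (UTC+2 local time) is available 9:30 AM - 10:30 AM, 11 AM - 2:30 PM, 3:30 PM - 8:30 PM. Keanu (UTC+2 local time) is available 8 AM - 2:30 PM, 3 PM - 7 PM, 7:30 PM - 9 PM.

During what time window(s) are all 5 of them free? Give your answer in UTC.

07:30-08:30, 09:00-10:30, 11:00-12:30, 13:30-14:30

Elena in UTC: 06:30-14:30 (add 2h to convert from UTC-2).
Jamal in UTC: 06:00-17:30 (add 5h to convert from UTC-5).
Uma in UTC: 06:30-10:30, 11:00-17:00 (add 5h to convert from UTC-5).
Dana in UTC: 07:30-08:30, 09:00-12:30, 13:30-18:30 (subtract 2h to convert from UTC+2).
Keanu in UTC: 06:00-12:30, 13:00-17:00, 17:30-19:00 (subtract 2h to convert from UTC+2).
Elena ∩ Jamal: 06:30-14:30.
Elena ∩ Jamal ∩ Uma: 06:30-10:30, 11:00-14:30.
Elena ∩ Jamal ∩ Uma ∩ Dana: 07:30-08:30, 09:00-10:30, 11:00-12:30, 13:30-14:30.
Elena ∩ Jamal ∩ Uma ∩ Dana ∩ Keanu: 07:30-08:30, 09:00-10:30, 11:00-12:30, 13:30-14:30.
So the common availability across everyone is 07:30-08:30, 09:00-10:30, 11:00-12:30, 13:30-14:30.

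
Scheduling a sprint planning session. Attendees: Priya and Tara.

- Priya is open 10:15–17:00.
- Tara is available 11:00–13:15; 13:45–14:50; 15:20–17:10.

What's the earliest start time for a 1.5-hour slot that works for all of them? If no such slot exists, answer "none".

11:00

Priya ∩ Tara: 11:00-13:15, 13:45-14:50, 15:20-17:00.
Those are the intersection windows.
The first common window of at least 90 minutes is 11:00-13:15, so the earliest start is 11:00.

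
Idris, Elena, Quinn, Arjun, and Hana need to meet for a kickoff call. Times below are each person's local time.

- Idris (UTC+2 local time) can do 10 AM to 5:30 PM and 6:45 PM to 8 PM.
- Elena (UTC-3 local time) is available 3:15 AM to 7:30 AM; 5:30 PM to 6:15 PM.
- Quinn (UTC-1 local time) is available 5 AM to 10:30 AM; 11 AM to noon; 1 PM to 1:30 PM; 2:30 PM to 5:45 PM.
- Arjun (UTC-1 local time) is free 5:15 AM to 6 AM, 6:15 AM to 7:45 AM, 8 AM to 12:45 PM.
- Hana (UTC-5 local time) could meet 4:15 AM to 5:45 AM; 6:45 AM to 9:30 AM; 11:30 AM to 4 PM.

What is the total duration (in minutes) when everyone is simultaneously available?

Idris in UTC: 08:00-15:30, 16:45-18:00 (subtract 2h to convert from UTC+2).
Elena in UTC: 06:15-10:30, 20:30-21:15 (add 3h to convert from UTC-3).
Quinn in UTC: 06:00-11:30, 12:00-13:00, 14:00-14:30, 15:30-18:45 (add 1h to convert from UTC-1).
Arjun in UTC: 06:15-07:00, 07:15-08:45, 09:00-13:45 (add 1h to convert from UTC-1).
Hana in UTC: 09:15-10:45, 11:45-14:30, 16:30-21:00 (add 5h to convert from UTC-5).
Idris ∩ Elena: 08:00-10:30.
Idris ∩ Elena ∩ Quinn: 08:00-10:30.
Idris ∩ Elena ∩ Quinn ∩ Arjun: 08:00-08:45, 09:00-10:30.
Idris ∩ Elena ∩ Quinn ∩ Arjun ∩ Hana: 09:15-10:30.
So the common availability across everyone is 09:15-10:30.
That's a single block of 75 minutes.

75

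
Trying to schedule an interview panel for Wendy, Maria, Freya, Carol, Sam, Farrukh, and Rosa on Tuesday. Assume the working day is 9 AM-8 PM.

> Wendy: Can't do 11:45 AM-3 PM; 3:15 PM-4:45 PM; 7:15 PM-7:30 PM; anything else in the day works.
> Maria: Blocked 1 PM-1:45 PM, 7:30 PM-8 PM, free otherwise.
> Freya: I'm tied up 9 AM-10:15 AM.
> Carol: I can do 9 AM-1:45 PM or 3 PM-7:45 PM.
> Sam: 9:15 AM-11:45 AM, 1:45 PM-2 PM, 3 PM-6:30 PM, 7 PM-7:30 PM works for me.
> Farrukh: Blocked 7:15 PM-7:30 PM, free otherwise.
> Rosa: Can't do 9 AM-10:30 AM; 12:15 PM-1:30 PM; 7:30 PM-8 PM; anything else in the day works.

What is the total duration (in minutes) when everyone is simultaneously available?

210

Wendy free: 09:00-11:45, 15:00-15:15, 16:45-19:15, 19:30-20:00 (invert busy blocks within the working day).
Maria free: 09:00-13:00, 13:45-19:30 (invert busy blocks within the working day).
Freya free: 10:15-20:00 (invert busy blocks within the working day).
Carol free: 09:00-13:45, 15:00-19:45.
Sam free: 09:15-11:45, 13:45-14:00, 15:00-18:30, 19:00-19:30.
Farrukh free: 09:00-19:15, 19:30-20:00 (invert busy blocks within the working day).
Rosa free: 10:30-12:15, 13:30-19:30 (invert busy blocks within the working day).
Wendy ∩ Maria: 09:00-11:45, 15:00-15:15, 16:45-19:15.
Wendy ∩ Maria ∩ Freya: 10:15-11:45, 15:00-15:15, 16:45-19:15.
Wendy ∩ Maria ∩ Freya ∩ Carol: 10:15-11:45, 15:00-15:15, 16:45-19:15.
Wendy ∩ Maria ∩ Freya ∩ Carol ∩ Sam: 10:15-11:45, 15:00-15:15, 16:45-18:30, 19:00-19:15.
Wendy ∩ Maria ∩ Freya ∩ Carol ∩ Sam ∩ Farrukh: 10:15-11:45, 15:00-15:15, 16:45-18:30, 19:00-19:15.
Wendy ∩ Maria ∩ Freya ∩ Carol ∩ Sam ∩ Farrukh ∩ Rosa: 10:30-11:45, 15:00-15:15, 16:45-18:30, 19:00-19:15.
Summing the common windows: 75 + 15 + 105 + 15 = 210 minutes.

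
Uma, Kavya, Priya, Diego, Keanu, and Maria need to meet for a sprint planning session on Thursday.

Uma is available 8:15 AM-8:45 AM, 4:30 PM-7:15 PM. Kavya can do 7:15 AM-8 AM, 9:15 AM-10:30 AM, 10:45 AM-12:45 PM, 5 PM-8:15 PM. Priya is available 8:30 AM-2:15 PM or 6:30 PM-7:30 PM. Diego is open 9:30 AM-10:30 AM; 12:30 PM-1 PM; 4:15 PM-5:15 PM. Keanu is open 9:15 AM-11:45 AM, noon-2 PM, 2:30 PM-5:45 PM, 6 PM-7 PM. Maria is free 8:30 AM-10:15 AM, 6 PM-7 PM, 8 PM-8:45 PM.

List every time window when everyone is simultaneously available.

Uma ∩ Kavya: 17:00-19:15.
Uma ∩ Kavya ∩ Priya: 18:30-19:15.
Uma ∩ Kavya ∩ Priya ∩ Diego: ∅.
Uma ∩ Kavya ∩ Priya ∩ Diego ∩ Keanu: ∅.
Uma ∩ Kavya ∩ Priya ∩ Diego ∩ Keanu ∩ Maria: ∅.
There is no time when everyone is free.

none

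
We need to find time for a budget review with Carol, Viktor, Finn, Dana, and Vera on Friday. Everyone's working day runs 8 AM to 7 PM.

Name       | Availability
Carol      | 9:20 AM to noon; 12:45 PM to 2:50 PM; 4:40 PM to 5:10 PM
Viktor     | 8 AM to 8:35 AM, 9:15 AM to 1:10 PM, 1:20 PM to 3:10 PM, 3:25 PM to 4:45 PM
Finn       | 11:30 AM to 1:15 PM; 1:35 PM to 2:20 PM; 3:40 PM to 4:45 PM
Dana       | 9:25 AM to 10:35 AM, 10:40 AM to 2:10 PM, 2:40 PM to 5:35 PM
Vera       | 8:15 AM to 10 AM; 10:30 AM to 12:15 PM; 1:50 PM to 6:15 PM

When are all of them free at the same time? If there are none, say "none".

Carol ∩ Viktor: 09:20-12:00, 12:45-13:10, 13:20-14:50, 16:40-16:45.
Carol ∩ Viktor ∩ Finn: 11:30-12:00, 12:45-13:10, 13:35-14:20, 16:40-16:45.
Carol ∩ Viktor ∩ Finn ∩ Dana: 11:30-12:00, 12:45-13:10, 13:35-14:10, 16:40-16:45.
Carol ∩ Viktor ∩ Finn ∩ Dana ∩ Vera: 11:30-12:00, 13:50-14:10, 16:40-16:45.

11:30-12:00, 13:50-14:10, 16:40-16:45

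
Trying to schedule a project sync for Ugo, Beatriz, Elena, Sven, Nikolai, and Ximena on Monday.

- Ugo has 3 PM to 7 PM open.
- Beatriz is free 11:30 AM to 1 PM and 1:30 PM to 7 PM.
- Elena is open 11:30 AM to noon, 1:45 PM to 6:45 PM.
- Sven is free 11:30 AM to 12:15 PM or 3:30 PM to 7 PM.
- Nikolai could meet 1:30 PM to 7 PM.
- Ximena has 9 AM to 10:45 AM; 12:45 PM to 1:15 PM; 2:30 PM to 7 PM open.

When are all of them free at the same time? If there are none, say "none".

Ugo ∩ Beatriz: 15:00-19:00.
Ugo ∩ Beatriz ∩ Elena: 15:00-18:45.
Ugo ∩ Beatriz ∩ Elena ∩ Sven: 15:30-18:45.
Ugo ∩ Beatriz ∩ Elena ∩ Sven ∩ Nikolai: 15:30-18:45.
Ugo ∩ Beatriz ∩ Elena ∩ Sven ∩ Nikolai ∩ Ximena: 15:30-18:45.
Those are the intersection windows.

15:30-18:45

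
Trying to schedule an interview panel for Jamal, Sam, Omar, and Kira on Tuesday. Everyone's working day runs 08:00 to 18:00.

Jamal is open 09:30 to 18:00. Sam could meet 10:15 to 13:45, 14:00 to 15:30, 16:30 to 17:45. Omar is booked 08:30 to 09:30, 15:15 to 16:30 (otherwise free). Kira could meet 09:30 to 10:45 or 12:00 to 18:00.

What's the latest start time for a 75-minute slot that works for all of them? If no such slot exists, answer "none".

Jamal free: 09:30-18:00.
Sam free: 10:15-13:45, 14:00-15:30, 16:30-17:45.
Omar free: 08:00-08:30, 09:30-15:15, 16:30-18:00 (invert busy blocks within the working day).
Kira free: 09:30-10:45, 12:00-18:00.
Jamal ∩ Sam: 10:15-13:45, 14:00-15:30, 16:30-17:45.
Jamal ∩ Sam ∩ Omar: 10:15-13:45, 14:00-15:15, 16:30-17:45.
Jamal ∩ Sam ∩ Omar ∩ Kira: 10:15-10:45, 12:00-13:45, 14:00-15:15, 16:30-17:45.
The last common window of at least 75 minutes is 16:30-17:45; a 75-minute meeting can start as late as 16:30 and still end by 17:45.

16:30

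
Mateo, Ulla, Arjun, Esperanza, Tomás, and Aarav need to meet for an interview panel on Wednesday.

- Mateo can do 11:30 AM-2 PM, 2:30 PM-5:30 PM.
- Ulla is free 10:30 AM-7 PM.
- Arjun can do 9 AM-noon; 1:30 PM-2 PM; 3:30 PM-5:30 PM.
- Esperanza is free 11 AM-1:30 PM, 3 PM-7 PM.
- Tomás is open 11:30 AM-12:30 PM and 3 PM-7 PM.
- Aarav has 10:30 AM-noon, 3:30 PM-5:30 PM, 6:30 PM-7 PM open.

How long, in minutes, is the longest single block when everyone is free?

120

Mateo ∩ Ulla: 11:30-14:00, 14:30-17:30.
Mateo ∩ Ulla ∩ Arjun: 11:30-12:00, 13:30-14:00, 15:30-17:30.
Mateo ∩ Ulla ∩ Arjun ∩ Esperanza: 11:30-12:00, 15:30-17:30.
Mateo ∩ Ulla ∩ Arjun ∩ Esperanza ∩ Tomás: 11:30-12:00, 15:30-17:30.
Mateo ∩ Ulla ∩ Arjun ∩ Esperanza ∩ Tomás ∩ Aarav: 11:30-12:00, 15:30-17:30.
The longest is 15:30-17:30 at 120 minutes.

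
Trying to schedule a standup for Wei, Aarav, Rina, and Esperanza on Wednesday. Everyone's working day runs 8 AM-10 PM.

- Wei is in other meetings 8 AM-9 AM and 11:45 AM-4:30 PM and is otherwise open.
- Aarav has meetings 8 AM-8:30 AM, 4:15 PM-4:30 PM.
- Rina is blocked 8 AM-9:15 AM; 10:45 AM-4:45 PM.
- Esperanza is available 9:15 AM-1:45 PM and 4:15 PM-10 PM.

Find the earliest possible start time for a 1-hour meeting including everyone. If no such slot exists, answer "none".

Wei free: 09:00-11:45, 16:30-22:00 (invert busy blocks within the working day).
Aarav free: 08:30-16:15, 16:30-22:00 (invert busy blocks within the working day).
Rina free: 09:15-10:45, 16:45-22:00 (invert busy blocks within the working day).
Esperanza free: 09:15-13:45, 16:15-22:00.
Wei ∩ Aarav: 09:00-11:45, 16:30-22:00.
Wei ∩ Aarav ∩ Rina: 09:15-10:45, 16:45-22:00.
Wei ∩ Aarav ∩ Rina ∩ Esperanza: 09:15-10:45, 16:45-22:00.
The first common window of at least 60 minutes is 09:15-10:45, so the earliest start is 09:15.

09:15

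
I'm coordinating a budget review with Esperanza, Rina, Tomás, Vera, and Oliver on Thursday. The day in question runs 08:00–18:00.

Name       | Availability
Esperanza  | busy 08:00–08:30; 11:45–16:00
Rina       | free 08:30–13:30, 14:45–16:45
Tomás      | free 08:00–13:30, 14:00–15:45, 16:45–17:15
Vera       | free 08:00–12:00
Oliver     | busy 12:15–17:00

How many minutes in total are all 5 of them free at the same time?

Esperanza free: 08:30-11:45, 16:00-18:00 (invert busy blocks within the working day).
Rina free: 08:30-13:30, 14:45-16:45.
Tomás free: 08:00-13:30, 14:00-15:45, 16:45-17:15.
Vera free: 08:00-12:00.
Oliver free: 08:00-12:15, 17:00-18:00 (invert busy blocks within the working day).
Esperanza ∩ Rina: 08:30-11:45, 16:00-16:45.
Esperanza ∩ Rina ∩ Tomás: 08:30-11:45.
Esperanza ∩ Rina ∩ Tomás ∩ Vera: 08:30-11:45.
Esperanza ∩ Rina ∩ Tomás ∩ Vera ∩ Oliver: 08:30-11:45.
That's a single block of 195 minutes.

195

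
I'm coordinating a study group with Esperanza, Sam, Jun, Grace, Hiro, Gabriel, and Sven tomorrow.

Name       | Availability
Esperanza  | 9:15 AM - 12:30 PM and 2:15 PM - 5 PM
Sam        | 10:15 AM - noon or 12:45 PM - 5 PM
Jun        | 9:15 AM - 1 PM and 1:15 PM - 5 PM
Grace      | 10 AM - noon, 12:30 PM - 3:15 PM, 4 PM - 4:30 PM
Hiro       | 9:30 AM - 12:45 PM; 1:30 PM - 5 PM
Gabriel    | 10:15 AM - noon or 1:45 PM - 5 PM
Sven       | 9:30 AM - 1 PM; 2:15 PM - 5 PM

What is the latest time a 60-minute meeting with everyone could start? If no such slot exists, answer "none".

Esperanza ∩ Sam: 10:15-12:00, 14:15-17:00.
Esperanza ∩ Sam ∩ Jun: 10:15-12:00, 14:15-17:00.
Esperanza ∩ Sam ∩ Jun ∩ Grace: 10:15-12:00, 14:15-15:15, 16:00-16:30.
Esperanza ∩ Sam ∩ Jun ∩ Grace ∩ Hiro: 10:15-12:00, 14:15-15:15, 16:00-16:30.
Esperanza ∩ Sam ∩ Jun ∩ Grace ∩ Hiro ∩ Gabriel: 10:15-12:00, 14:15-15:15, 16:00-16:30.
Esperanza ∩ Sam ∩ Jun ∩ Grace ∩ Hiro ∩ Gabriel ∩ Sven: 10:15-12:00, 14:15-15:15, 16:00-16:30.
The last common window of at least 60 minutes is 14:15-15:15; a 60-minute meeting can start as late as 14:15 and still end by 15:15.

14:15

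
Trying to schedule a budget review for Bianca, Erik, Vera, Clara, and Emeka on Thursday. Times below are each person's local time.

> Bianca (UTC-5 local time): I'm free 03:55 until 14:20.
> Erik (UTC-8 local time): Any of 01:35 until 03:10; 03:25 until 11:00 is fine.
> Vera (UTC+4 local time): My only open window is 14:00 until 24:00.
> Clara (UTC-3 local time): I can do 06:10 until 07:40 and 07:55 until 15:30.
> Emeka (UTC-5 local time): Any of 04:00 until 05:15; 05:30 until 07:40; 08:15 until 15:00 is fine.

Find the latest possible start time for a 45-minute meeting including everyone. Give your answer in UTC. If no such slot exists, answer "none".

17:45

Bianca in UTC: 08:55-19:20 (add 5h to convert from UTC-5).
Erik in UTC: 09:35-11:10, 11:25-19:00 (add 8h to convert from UTC-8).
Vera in UTC: 10:00-20:00 (subtract 4h to convert from UTC+4).
Clara in UTC: 09:10-10:40, 10:55-18:30 (add 3h to convert from UTC-3).
Emeka in UTC: 09:00-10:15, 10:30-12:40, 13:15-20:00 (add 5h to convert from UTC-5).
Bianca ∩ Erik: 09:35-11:10, 11:25-19:00.
Bianca ∩ Erik ∩ Vera: 10:00-11:10, 11:25-19:00.
Bianca ∩ Erik ∩ Vera ∩ Clara: 10:00-10:40, 10:55-11:10, 11:25-18:30.
Bianca ∩ Erik ∩ Vera ∩ Clara ∩ Emeka: 10:00-10:15, 10:30-10:40, 10:55-11:10, 11:25-12:40, 13:15-18:30.
Those are the intersection windows.
The last common window of at least 45 minutes is 13:15-18:30; a 45-minute meeting can start as late as 17:45 and still end by 18:30.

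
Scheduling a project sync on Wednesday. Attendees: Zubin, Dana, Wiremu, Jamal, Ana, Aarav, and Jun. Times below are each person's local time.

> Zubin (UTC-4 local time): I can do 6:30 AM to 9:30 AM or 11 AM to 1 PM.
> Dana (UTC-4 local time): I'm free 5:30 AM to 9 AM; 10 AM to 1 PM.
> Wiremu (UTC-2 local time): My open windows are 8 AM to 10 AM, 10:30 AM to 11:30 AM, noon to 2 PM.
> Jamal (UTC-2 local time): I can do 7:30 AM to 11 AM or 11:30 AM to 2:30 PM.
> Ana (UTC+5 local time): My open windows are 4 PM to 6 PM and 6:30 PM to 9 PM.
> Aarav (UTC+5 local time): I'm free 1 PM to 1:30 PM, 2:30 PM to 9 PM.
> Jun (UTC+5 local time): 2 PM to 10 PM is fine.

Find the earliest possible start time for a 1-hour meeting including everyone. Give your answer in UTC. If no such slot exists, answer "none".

Zubin in UTC: 10:30-13:30, 15:00-17:00 (add 4h to convert from UTC-4).
Dana in UTC: 09:30-13:00, 14:00-17:00 (add 4h to convert from UTC-4).
Wiremu in UTC: 10:00-12:00, 12:30-13:30, 14:00-16:00 (add 2h to convert from UTC-2).
Jamal in UTC: 09:30-13:00, 13:30-16:30 (add 2h to convert from UTC-2).
Ana in UTC: 11:00-13:00, 13:30-16:00 (subtract 5h to convert from UTC+5).
Aarav in UTC: 08:00-08:30, 09:30-16:00 (subtract 5h to convert from UTC+5).
Jun in UTC: 09:00-17:00 (subtract 5h to convert from UTC+5).
Zubin ∩ Dana: 10:30-13:00, 15:00-17:00.
Zubin ∩ Dana ∩ Wiremu: 10:30-12:00, 12:30-13:00, 15:00-16:00.
Zubin ∩ Dana ∩ Wiremu ∩ Jamal: 10:30-12:00, 12:30-13:00, 15:00-16:00.
Zubin ∩ Dana ∩ Wiremu ∩ Jamal ∩ Ana: 11:00-12:00, 12:30-13:00, 15:00-16:00.
Zubin ∩ Dana ∩ Wiremu ∩ Jamal ∩ Ana ∩ Aarav: 11:00-12:00, 12:30-13:00, 15:00-16:00.
Zubin ∩ Dana ∩ Wiremu ∩ Jamal ∩ Ana ∩ Aarav ∩ Jun: 11:00-12:00, 12:30-13:00, 15:00-16:00.
Those are the intersection windows.
The first common window of at least 60 minutes is 11:00-12:00, so the earliest start is 11:00.

11:00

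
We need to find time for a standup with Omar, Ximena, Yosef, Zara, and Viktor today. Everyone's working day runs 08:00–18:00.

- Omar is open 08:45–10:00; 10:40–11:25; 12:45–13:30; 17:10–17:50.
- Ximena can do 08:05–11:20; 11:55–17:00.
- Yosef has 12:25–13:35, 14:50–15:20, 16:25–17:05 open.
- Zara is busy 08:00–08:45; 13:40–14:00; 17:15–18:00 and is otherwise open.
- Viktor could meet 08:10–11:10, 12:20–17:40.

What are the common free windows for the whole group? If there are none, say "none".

Omar free: 08:45-10:00, 10:40-11:25, 12:45-13:30, 17:10-17:50.
Ximena free: 08:05-11:20, 11:55-17:00.
Yosef free: 12:25-13:35, 14:50-15:20, 16:25-17:05.
Zara free: 08:45-13:40, 14:00-17:15 (invert busy blocks within the working day).
Viktor free: 08:10-11:10, 12:20-17:40.
Omar ∩ Ximena: 08:45-10:00, 10:40-11:20, 12:45-13:30.
Omar ∩ Ximena ∩ Yosef: 12:45-13:30.
Omar ∩ Ximena ∩ Yosef ∩ Zara: 12:45-13:30.
Omar ∩ Ximena ∩ Yosef ∩ Zara ∩ Viktor: 12:45-13:30.

12:45-13:30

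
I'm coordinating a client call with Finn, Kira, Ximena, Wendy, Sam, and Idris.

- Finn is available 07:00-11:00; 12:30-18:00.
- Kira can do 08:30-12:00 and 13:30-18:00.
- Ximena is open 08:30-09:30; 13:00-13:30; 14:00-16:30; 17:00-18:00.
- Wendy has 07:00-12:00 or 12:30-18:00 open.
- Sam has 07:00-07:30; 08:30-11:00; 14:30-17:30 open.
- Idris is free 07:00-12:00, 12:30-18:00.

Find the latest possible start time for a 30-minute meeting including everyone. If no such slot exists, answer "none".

17:00

Finn ∩ Kira: 08:30-11:00, 13:30-18:00.
Finn ∩ Kira ∩ Ximena: 08:30-09:30, 14:00-16:30, 17:00-18:00.
Finn ∩ Kira ∩ Ximena ∩ Wendy: 08:30-09:30, 14:00-16:30, 17:00-18:00.
Finn ∩ Kira ∩ Ximena ∩ Wendy ∩ Sam: 08:30-09:30, 14:30-16:30, 17:00-17:30.
Finn ∩ Kira ∩ Ximena ∩ Wendy ∩ Sam ∩ Idris: 08:30-09:30, 14:30-16:30, 17:00-17:30.
So the common availability across everyone is 08:30-09:30, 14:30-16:30, 17:00-17:30.
The last common window of at least 30 minutes is 17:00-17:30; a 30-minute meeting can start as late as 17:00 and still end by 17:30.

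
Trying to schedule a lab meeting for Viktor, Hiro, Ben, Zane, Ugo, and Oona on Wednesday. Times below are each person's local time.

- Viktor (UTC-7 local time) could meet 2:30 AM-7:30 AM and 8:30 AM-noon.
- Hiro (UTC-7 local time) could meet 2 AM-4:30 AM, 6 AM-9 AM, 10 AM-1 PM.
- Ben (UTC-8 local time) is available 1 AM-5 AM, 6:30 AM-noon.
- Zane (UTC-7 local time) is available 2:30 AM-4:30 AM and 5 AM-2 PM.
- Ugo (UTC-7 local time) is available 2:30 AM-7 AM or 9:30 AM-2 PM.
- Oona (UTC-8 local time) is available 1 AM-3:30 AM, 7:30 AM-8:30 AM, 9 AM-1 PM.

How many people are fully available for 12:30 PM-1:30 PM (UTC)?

Viktor in UTC: 09:30-14:30, 15:30-19:00 (add 7h to convert from UTC-7).
Hiro in UTC: 09:00-11:30, 13:00-16:00, 17:00-20:00 (add 7h to convert from UTC-7).
Ben in UTC: 09:00-13:00, 14:30-20:00 (add 8h to convert from UTC-8).
Zane in UTC: 09:30-11:30, 12:00-21:00 (add 7h to convert from UTC-7).
Ugo in UTC: 09:30-14:00, 16:30-21:00 (add 7h to convert from UTC-7).
Oona in UTC: 09:00-11:30, 15:30-16:30, 17:00-21:00 (add 8h to convert from UTC-8).
Viktor, Zane, and Ugo can make the full 12:30-13:30 slot — that's 3.

3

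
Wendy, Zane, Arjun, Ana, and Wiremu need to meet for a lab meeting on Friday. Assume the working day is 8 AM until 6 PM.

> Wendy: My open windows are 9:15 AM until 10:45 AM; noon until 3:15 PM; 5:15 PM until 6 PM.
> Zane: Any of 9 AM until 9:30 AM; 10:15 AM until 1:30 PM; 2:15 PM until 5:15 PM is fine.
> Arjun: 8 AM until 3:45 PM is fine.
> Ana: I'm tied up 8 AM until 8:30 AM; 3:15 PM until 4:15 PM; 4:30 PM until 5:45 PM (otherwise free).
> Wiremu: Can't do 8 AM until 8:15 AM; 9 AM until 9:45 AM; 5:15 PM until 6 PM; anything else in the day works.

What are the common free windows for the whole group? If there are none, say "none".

10:15-10:45, 12:00-13:30, 14:15-15:15

Wendy free: 09:15-10:45, 12:00-15:15, 17:15-18:00.
Zane free: 09:00-09:30, 10:15-13:30, 14:15-17:15.
Arjun free: 08:00-15:45.
Ana free: 08:30-15:15, 16:15-16:30, 17:45-18:00 (invert busy blocks within the working day).
Wiremu free: 08:15-09:00, 09:45-17:15 (invert busy blocks within the working day).
Wendy ∩ Zane: 09:15-09:30, 10:15-10:45, 12:00-13:30, 14:15-15:15.
Wendy ∩ Zane ∩ Arjun: 09:15-09:30, 10:15-10:45, 12:00-13:30, 14:15-15:15.
Wendy ∩ Zane ∩ Arjun ∩ Ana: 09:15-09:30, 10:15-10:45, 12:00-13:30, 14:15-15:15.
Wendy ∩ Zane ∩ Arjun ∩ Ana ∩ Wiremu: 10:15-10:45, 12:00-13:30, 14:15-15:15.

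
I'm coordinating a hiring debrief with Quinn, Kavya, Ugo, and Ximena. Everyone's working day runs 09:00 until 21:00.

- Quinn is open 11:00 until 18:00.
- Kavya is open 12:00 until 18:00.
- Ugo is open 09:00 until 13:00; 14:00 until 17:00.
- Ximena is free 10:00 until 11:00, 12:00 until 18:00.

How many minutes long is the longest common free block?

180

Quinn ∩ Kavya: 12:00-18:00.
Quinn ∩ Kavya ∩ Ugo: 12:00-13:00, 14:00-17:00.
Quinn ∩ Kavya ∩ Ugo ∩ Ximena: 12:00-13:00, 14:00-17:00.
Those are the intersection windows.
The longest is 14:00-17:00 at 180 minutes.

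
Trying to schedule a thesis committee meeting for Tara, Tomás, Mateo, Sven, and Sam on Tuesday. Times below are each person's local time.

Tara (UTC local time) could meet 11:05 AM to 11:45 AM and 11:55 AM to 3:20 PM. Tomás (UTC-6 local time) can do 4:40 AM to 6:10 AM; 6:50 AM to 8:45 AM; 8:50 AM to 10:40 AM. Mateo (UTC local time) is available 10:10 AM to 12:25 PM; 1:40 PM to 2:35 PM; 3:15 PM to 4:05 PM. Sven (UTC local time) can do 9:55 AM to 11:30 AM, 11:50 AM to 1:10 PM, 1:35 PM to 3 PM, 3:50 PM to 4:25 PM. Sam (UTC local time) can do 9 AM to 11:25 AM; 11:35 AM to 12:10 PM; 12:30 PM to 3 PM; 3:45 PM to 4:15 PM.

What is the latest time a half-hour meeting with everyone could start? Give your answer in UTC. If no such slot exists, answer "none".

Tara in UTC: 11:05-11:45, 11:55-15:20.
Tomás in UTC: 10:40-12:10, 12:50-14:45, 14:50-16:40 (add 6h to convert from UTC-6).
Mateo in UTC: 10:10-12:25, 13:40-14:35, 15:15-16:05.
Sven in UTC: 09:55-11:30, 11:50-13:10, 13:35-15:00, 15:50-16:25.
Sam in UTC: 09:00-11:25, 11:35-12:10, 12:30-15:00, 15:45-16:15.
Tara ∩ Tomás: 11:05-11:45, 11:55-12:10, 12:50-14:45, 14:50-15:20.
Tara ∩ Tomás ∩ Mateo: 11:05-11:45, 11:55-12:10, 13:40-14:35, 15:15-15:20.
Tara ∩ Tomás ∩ Mateo ∩ Sven: 11:05-11:30, 11:55-12:10, 13:40-14:35.
Tara ∩ Tomás ∩ Mateo ∩ Sven ∩ Sam: 11:05-11:25, 11:55-12:10, 13:40-14:35.
The last common window of at least 30 minutes is 13:40-14:35; a 30-minute meeting can start as late as 14:05 and still end by 14:35.

14:05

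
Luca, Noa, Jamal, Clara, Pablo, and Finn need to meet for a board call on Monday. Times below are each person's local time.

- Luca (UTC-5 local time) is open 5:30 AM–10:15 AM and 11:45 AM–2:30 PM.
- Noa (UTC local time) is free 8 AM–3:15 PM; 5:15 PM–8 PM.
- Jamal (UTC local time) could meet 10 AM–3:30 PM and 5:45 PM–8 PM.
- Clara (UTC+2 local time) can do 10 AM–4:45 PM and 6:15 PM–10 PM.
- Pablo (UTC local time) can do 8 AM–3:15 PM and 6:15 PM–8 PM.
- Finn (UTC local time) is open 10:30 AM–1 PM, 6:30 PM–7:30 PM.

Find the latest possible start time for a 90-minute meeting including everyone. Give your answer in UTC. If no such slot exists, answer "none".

Luca in UTC: 10:30-15:15, 16:45-19:30 (add 5h to convert from UTC-5).
Noa in UTC: 08:00-15:15, 17:15-20:00.
Jamal in UTC: 10:00-15:30, 17:45-20:00.
Clara in UTC: 08:00-14:45, 16:15-20:00 (subtract 2h to convert from UTC+2).
Pablo in UTC: 08:00-15:15, 18:15-20:00.
Finn in UTC: 10:30-13:00, 18:30-19:30.
Luca ∩ Noa: 10:30-15:15, 17:15-19:30.
Luca ∩ Noa ∩ Jamal: 10:30-15:15, 17:45-19:30.
Luca ∩ Noa ∩ Jamal ∩ Clara: 10:30-14:45, 17:45-19:30.
Luca ∩ Noa ∩ Jamal ∩ Clara ∩ Pablo: 10:30-14:45, 18:15-19:30.
Luca ∩ Noa ∩ Jamal ∩ Clara ∩ Pablo ∩ Finn: 10:30-13:00, 18:30-19:30.
The last common window of at least 90 minutes is 10:30-13:00; a 90-minute meeting can start as late as 11:30 and still end by 13:00.

11:30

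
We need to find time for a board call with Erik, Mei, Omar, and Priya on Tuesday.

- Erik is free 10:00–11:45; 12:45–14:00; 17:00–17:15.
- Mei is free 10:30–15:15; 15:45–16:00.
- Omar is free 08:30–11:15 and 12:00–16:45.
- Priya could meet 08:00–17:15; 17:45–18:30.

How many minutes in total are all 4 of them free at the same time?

Erik ∩ Mei: 10:30-11:45, 12:45-14:00.
Erik ∩ Mei ∩ Omar: 10:30-11:15, 12:45-14:00.
Erik ∩ Mei ∩ Omar ∩ Priya: 10:30-11:15, 12:45-14:00.
Those are the intersection windows.
Summing the common windows: 45 + 75 = 120 minutes.

120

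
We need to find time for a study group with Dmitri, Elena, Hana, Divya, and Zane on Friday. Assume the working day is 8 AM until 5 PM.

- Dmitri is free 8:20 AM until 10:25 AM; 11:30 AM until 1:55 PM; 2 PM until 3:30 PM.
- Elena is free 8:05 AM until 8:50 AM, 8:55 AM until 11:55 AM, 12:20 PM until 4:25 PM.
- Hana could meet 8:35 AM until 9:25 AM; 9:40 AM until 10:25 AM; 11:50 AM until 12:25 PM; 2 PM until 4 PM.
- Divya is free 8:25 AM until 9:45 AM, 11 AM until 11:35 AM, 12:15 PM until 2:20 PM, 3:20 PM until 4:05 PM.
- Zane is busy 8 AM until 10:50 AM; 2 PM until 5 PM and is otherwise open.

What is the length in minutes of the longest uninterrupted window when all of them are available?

5

Dmitri free: 08:20-10:25, 11:30-13:55, 14:00-15:30.
Elena free: 08:05-08:50, 08:55-11:55, 12:20-16:25.
Hana free: 08:35-09:25, 09:40-10:25, 11:50-12:25, 14:00-16:00.
Divya free: 08:25-09:45, 11:00-11:35, 12:15-14:20, 15:20-16:05.
Zane free: 10:50-14:00 (invert busy blocks within the working day).
Dmitri ∩ Elena: 08:20-08:50, 08:55-10:25, 11:30-11:55, 12:20-13:55, 14:00-15:30.
Dmitri ∩ Elena ∩ Hana: 08:35-08:50, 08:55-09:25, 09:40-10:25, 11:50-11:55, 12:20-12:25, 14:00-15:30.
Dmitri ∩ Elena ∩ Hana ∩ Divya: 08:35-08:50, 08:55-09:25, 09:40-09:45, 12:20-12:25, 14:00-14:20, 15:20-15:30.
Dmitri ∩ Elena ∩ Hana ∩ Divya ∩ Zane: 12:20-12:25.
The longest is 12:20-12:25 at 5 minutes.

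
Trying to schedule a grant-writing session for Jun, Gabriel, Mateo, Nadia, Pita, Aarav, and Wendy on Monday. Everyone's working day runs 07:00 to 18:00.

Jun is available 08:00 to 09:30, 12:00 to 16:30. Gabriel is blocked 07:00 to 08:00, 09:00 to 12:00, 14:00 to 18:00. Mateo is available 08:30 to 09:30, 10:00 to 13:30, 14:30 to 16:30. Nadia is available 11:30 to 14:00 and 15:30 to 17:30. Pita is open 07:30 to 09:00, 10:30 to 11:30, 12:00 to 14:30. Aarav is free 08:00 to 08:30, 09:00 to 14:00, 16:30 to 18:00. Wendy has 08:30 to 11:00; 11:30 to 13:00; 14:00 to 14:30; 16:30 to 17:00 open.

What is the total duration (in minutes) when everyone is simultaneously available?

Jun free: 08:00-09:30, 12:00-16:30.
Gabriel free: 08:00-09:00, 12:00-14:00 (invert busy blocks within the working day).
Mateo free: 08:30-09:30, 10:00-13:30, 14:30-16:30.
Nadia free: 11:30-14:00, 15:30-17:30.
Pita free: 07:30-09:00, 10:30-11:30, 12:00-14:30.
Aarav free: 08:00-08:30, 09:00-14:00, 16:30-18:00.
Wendy free: 08:30-11:00, 11:30-13:00, 14:00-14:30, 16:30-17:00.
Jun ∩ Gabriel: 08:00-09:00, 12:00-14:00.
Jun ∩ Gabriel ∩ Mateo: 08:30-09:00, 12:00-13:30.
Jun ∩ Gabriel ∩ Mateo ∩ Nadia: 12:00-13:30.
Jun ∩ Gabriel ∩ Mateo ∩ Nadia ∩ Pita: 12:00-13:30.
Jun ∩ Gabriel ∩ Mateo ∩ Nadia ∩ Pita ∩ Aarav: 12:00-13:30.
Jun ∩ Gabriel ∩ Mateo ∩ Nadia ∩ Pita ∩ Aarav ∩ Wendy: 12:00-13:00.
That's a single block of 60 minutes.

60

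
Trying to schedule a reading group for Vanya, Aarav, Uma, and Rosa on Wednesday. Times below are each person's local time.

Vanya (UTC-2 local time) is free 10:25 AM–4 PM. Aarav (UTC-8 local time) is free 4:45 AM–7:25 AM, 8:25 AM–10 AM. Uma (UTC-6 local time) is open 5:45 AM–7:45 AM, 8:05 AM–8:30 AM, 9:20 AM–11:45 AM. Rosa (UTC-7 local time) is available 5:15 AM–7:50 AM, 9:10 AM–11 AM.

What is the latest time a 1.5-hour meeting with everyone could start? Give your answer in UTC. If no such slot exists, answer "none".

none

Vanya in UTC: 12:25-18:00 (add 2h to convert from UTC-2).
Aarav in UTC: 12:45-15:25, 16:25-18:00 (add 8h to convert from UTC-8).
Uma in UTC: 11:45-13:45, 14:05-14:30, 15:20-17:45 (add 6h to convert from UTC-6).
Rosa in UTC: 12:15-14:50, 16:10-18:00 (add 7h to convert from UTC-7).
Vanya ∩ Aarav: 12:45-15:25, 16:25-18:00.
Vanya ∩ Aarav ∩ Uma: 12:45-13:45, 14:05-14:30, 15:20-15:25, 16:25-17:45.
Vanya ∩ Aarav ∩ Uma ∩ Rosa: 12:45-13:45, 14:05-14:30, 16:25-17:45.
No common window is at least 90 minutes long.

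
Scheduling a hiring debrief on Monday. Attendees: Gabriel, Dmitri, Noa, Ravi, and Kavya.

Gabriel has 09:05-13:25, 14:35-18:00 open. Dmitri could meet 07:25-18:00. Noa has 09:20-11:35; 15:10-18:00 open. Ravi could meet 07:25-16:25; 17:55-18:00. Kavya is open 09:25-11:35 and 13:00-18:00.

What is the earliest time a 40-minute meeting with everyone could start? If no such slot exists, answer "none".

Gabriel ∩ Dmitri: 09:05-13:25, 14:35-18:00.
Gabriel ∩ Dmitri ∩ Noa: 09:20-11:35, 15:10-18:00.
Gabriel ∩ Dmitri ∩ Noa ∩ Ravi: 09:20-11:35, 15:10-16:25, 17:55-18:00.
Gabriel ∩ Dmitri ∩ Noa ∩ Ravi ∩ Kavya: 09:25-11:35, 15:10-16:25, 17:55-18:00.
The first common window of at least 40 minutes is 09:25-11:35, so the earliest start is 09:25.

09:25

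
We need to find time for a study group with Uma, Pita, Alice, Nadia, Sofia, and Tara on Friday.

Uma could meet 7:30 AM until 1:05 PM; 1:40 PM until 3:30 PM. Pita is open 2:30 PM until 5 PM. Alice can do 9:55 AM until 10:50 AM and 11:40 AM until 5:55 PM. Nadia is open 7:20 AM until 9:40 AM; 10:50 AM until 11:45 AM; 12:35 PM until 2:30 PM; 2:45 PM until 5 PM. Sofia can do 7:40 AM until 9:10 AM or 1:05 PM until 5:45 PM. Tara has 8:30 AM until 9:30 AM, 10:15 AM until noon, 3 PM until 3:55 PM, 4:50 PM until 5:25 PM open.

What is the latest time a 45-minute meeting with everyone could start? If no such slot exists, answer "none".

none

Uma ∩ Pita: 14:30-15:30.
Uma ∩ Pita ∩ Alice: 14:30-15:30.
Uma ∩ Pita ∩ Alice ∩ Nadia: 14:45-15:30.
Uma ∩ Pita ∩ Alice ∩ Nadia ∩ Sofia: 14:45-15:30.
Uma ∩ Pita ∩ Alice ∩ Nadia ∩ Sofia ∩ Tara: 15:00-15:30.
No common window is at least 45 minutes long.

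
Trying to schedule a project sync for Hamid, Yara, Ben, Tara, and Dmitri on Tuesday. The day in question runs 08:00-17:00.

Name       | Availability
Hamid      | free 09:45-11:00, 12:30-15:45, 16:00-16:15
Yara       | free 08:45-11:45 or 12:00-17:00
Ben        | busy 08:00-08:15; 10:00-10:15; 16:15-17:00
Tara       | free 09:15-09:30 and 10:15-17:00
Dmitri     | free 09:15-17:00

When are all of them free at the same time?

10:15-11:00, 12:30-15:45, 16:00-16:15

Hamid free: 09:45-11:00, 12:30-15:45, 16:00-16:15.
Yara free: 08:45-11:45, 12:00-17:00.
Ben free: 08:15-10:00, 10:15-16:15 (invert busy blocks within the working day).
Tara free: 09:15-09:30, 10:15-17:00.
Dmitri free: 09:15-17:00.
Hamid ∩ Yara: 09:45-11:00, 12:30-15:45, 16:00-16:15.
Hamid ∩ Yara ∩ Ben: 09:45-10:00, 10:15-11:00, 12:30-15:45, 16:00-16:15.
Hamid ∩ Yara ∩ Ben ∩ Tara: 10:15-11:00, 12:30-15:45, 16:00-16:15.
Hamid ∩ Yara ∩ Ben ∩ Tara ∩ Dmitri: 10:15-11:00, 12:30-15:45, 16:00-16:15.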